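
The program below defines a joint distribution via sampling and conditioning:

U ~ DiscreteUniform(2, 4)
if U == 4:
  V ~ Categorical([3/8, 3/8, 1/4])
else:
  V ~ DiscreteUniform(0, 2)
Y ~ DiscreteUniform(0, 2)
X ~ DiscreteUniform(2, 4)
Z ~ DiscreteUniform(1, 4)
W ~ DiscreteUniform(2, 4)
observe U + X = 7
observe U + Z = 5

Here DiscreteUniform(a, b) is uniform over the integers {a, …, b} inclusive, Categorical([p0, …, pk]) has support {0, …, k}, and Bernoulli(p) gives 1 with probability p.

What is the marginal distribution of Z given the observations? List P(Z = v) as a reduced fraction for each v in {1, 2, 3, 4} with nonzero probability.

Enumerate traces; 54 have nonzero weight after conditioning:
  (U=3, V=0, Y=0, X=4, Z=2, W=2) weight 1/972
  (U=3, V=0, Y=0, X=4, Z=2, W=3) weight 1/972
  (U=3, V=0, Y=0, X=4, Z=2, W=4) weight 1/972
  (U=3, V=0, Y=1, X=4, Z=2, W=2) weight 1/972
  (U=3, V=0, Y=1, X=4, Z=2, W=3) weight 1/972
  (U=3, V=0, Y=1, X=4, Z=2, W=4) weight 1/972
  (U=3, V=0, Y=2, X=4, Z=2, W=2) weight 1/972
  (U=3, V=0, Y=2, X=4, Z=2, W=3) weight 1/972
  (U=4, V=0, Y=0, X=3, Z=1, W=2) weight 1/864
  … 45 more
Group by Z:
  weight(Z=1) = 1/36
  weight(Z=2) = 1/36
Total weight = 1/36 + 1/36 = 1/18
P(Z=1 | obs) = 1/36 / 1/18 = 1/2
P(Z=2 | obs) = 1/36 / 1/18 = 1/2

P(Z=1) = 1/2, P(Z=2) = 1/2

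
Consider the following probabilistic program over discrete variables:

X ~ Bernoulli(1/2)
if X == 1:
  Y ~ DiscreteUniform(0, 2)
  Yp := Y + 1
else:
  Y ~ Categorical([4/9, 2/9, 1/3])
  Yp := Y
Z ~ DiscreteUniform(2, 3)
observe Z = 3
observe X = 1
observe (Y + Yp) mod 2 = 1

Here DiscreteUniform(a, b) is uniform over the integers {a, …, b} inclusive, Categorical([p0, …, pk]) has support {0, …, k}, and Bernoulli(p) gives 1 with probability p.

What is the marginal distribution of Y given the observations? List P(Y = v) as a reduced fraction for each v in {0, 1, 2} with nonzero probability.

P(Y=0) = 1/3, P(Y=1) = 1/3, P(Y=2) = 1/3

Enumerate traces; 3 have nonzero weight after conditioning:
  (X=1, Y=0, Z=3) weight 1/12
  (X=1, Y=1, Z=3) weight 1/12
  (X=1, Y=2, Z=3) weight 1/12
Group by Y:
  weight(Y=0) = 1/12
  weight(Y=1) = 1/12
  weight(Y=2) = 1/12
Total weight = 1/12 + 1/12 + 1/12 = 1/4
P(Y=0 | obs) = 1/12 / 1/4 = 1/3
P(Y=1 | obs) = 1/12 / 1/4 = 1/3
P(Y=2 | obs) = 1/12 / 1/4 = 1/3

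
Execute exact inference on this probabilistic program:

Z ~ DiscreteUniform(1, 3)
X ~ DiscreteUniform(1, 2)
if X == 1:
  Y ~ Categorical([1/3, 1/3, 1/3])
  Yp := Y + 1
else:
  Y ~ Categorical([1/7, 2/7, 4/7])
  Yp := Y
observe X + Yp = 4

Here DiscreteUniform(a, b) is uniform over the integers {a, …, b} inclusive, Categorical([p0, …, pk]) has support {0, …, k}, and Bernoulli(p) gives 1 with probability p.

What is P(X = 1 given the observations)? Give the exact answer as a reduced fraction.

Enumerate traces; 6 have nonzero weight after conditioning:
  (Z=1, X=1, Y=2) weight 1/18
  (Z=1, X=2, Y=2) weight 2/21
  (Z=2, X=1, Y=2) weight 1/18
  (Z=2, X=2, Y=2) weight 2/21
  (Z=3, X=1, Y=2) weight 1/18
  (Z=3, X=2, Y=2) weight 2/21
Group by X:
  weight(X=1) = 1/6
  weight(X=2) = 2/7
Total weight = 1/6 + 2/7 = 19/42
P(X=1 | obs) = 1/6 / 19/42 = 7/19
P(X=2 | obs) = 2/7 / 19/42 = 12/19

P(X = 1 | obs) = 7/19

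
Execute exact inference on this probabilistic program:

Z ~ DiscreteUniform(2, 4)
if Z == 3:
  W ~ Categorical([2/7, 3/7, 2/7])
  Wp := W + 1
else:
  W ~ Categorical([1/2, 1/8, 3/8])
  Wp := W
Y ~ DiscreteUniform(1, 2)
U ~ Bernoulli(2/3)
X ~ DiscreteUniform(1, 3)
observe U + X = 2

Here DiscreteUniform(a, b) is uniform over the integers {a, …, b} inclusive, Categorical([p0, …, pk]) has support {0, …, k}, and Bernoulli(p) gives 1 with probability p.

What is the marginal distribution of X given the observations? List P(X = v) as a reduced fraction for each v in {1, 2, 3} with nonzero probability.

P(X=1) = 2/3, P(X=2) = 1/3

Enumerate traces; 36 have nonzero weight after conditioning:
  (Z=2, W=0, Y=1, U=0, X=2) weight 1/108
  (Z=2, W=0, Y=1, U=1, X=1) weight 1/54
  (Z=2, W=0, Y=2, U=0, X=2) weight 1/108
  (Z=2, W=0, Y=2, U=1, X=1) weight 1/54
  (Z=2, W=1, Y=1, U=0, X=2) weight 1/432
  (Z=2, W=1, Y=1, U=1, X=1) weight 1/216
  (Z=2, W=1, Y=2, U=0, X=2) weight 1/432
  (Z=2, W=1, Y=2, U=1, X=1) weight 1/216
  … 28 more
Group by X:
  weight(X=1) = 2/9
  weight(X=2) = 1/9
Total weight = 2/9 + 1/9 = 1/3
P(X=1 | obs) = 2/9 / 1/3 = 2/3
P(X=2 | obs) = 1/9 / 1/3 = 1/3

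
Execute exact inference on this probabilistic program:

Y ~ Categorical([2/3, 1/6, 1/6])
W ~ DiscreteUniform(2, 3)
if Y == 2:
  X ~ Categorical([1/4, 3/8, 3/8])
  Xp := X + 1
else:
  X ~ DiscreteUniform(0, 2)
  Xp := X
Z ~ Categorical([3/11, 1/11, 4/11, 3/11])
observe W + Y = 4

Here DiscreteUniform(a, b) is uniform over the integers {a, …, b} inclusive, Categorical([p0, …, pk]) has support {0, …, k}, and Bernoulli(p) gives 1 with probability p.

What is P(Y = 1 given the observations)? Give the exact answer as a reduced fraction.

Enumerate traces; 24 have nonzero weight after conditioning:
  (Y=1, W=3, X=0, Z=0) weight 1/132
  (Y=1, W=3, X=0, Z=1) weight 1/396
  (Y=1, W=3, X=0, Z=2) weight 1/99
  (Y=1, W=3, X=0, Z=3) weight 1/132
  (Y=1, W=3, X=1, Z=0) weight 1/132
  (Y=1, W=3, X=1, Z=1) weight 1/396
  (Y=1, W=3, X=1, Z=2) weight 1/99
  (Y=1, W=3, X=1, Z=3) weight 1/132
  (Y=2, W=2, X=0, Z=0) weight 1/176
  … 15 more
Group by Y:
  weight(Y=1) = 1/12
  weight(Y=2) = 1/12
Total weight = 1/12 + 1/12 = 1/6
P(Y=1 | obs) = 1/12 / 1/6 = 1/2
P(Y=2 | obs) = 1/12 / 1/6 = 1/2

P(Y = 1 | obs) = 1/2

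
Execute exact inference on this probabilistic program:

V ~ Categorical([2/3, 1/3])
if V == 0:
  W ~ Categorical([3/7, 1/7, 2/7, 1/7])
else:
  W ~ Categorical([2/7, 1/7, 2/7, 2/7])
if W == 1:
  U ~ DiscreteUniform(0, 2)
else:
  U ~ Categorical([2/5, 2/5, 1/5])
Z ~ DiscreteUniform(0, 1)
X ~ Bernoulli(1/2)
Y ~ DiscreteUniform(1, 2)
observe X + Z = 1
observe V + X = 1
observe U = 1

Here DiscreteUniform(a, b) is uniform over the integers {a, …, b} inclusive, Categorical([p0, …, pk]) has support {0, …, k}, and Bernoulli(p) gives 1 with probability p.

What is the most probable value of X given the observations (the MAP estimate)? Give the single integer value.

Enumerate traces; 16 have nonzero weight after conditioning:
  (V=0, W=0, U=1, Z=0, X=1, Y=1) weight 1/70
  (V=0, W=0, U=1, Z=0, X=1, Y=2) weight 1/70
  (V=0, W=1, U=1, Z=0, X=1, Y=1) weight 1/252
  (V=0, W=1, U=1, Z=0, X=1, Y=2) weight 1/252
  (V=0, W=2, U=1, Z=0, X=1, Y=1) weight 1/105
  (V=0, W=2, U=1, Z=0, X=1, Y=2) weight 1/105
  (V=0, W=3, U=1, Z=0, X=1, Y=1) weight 1/210
  (V=0, W=3, U=1, Z=0, X=1, Y=2) weight 1/210
  (V=1, W=0, U=1, Z=1, X=0, Y=1) weight 1/210
  … 7 more
Group by X:
  weight(X=0) = 41/1260
  weight(X=1) = 41/630
Total weight = 41/1260 + 41/630 = 41/420
P(X=0 | obs) = 41/1260 / 41/420 = 1/3
P(X=1 | obs) = 41/630 / 41/420 = 2/3
argmax = 1

argmax_v P(X = v | obs) = 1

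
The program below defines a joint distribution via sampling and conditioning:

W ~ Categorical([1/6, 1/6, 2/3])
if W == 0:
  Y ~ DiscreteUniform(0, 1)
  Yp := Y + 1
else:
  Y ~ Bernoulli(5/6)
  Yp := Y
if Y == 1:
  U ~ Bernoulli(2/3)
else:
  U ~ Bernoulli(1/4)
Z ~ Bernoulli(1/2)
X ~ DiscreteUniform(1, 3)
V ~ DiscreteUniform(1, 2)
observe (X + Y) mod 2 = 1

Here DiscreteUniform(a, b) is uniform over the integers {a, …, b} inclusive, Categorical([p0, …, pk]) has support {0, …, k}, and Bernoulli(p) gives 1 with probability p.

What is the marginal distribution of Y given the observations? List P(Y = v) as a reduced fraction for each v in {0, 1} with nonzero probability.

Enumerate traces; 72 have nonzero weight after conditioning:
  (W=0, Y=0, U=0, Z=0, X=1, V=1) weight 1/192
  (W=0, Y=0, U=0, Z=0, X=1, V=2) weight 1/192
  (W=0, Y=0, U=0, Z=0, X=3, V=1) weight 1/192
  (W=0, Y=0, U=0, Z=0, X=3, V=2) weight 1/192
  (W=0, Y=0, U=0, Z=1, X=1, V=1) weight 1/192
  (W=0, Y=0, U=0, Z=1, X=1, V=2) weight 1/192
  (W=0, Y=0, U=0, Z=1, X=3, V=1) weight 1/192
  (W=0, Y=0, U=0, Z=1, X=3, V=2) weight 1/192
  (W=0, Y=1, U=0, Z=0, X=2, V=1) weight 1/432
  … 63 more
Group by Y:
  weight(Y=0) = 4/27
  weight(Y=1) = 7/27
Total weight = 4/27 + 7/27 = 11/27
P(Y=0 | obs) = 4/27 / 11/27 = 4/11
P(Y=1 | obs) = 7/27 / 11/27 = 7/11

P(Y=0) = 4/11, P(Y=1) = 7/11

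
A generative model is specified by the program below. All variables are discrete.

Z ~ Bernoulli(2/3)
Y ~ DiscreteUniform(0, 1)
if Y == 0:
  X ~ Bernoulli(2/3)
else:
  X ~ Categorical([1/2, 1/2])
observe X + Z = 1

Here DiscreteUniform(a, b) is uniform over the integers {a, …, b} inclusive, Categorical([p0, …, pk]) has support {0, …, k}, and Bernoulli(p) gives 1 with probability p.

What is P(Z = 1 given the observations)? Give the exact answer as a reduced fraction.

Enumerate traces; 4 have nonzero weight after conditioning:
  (Z=0, Y=0, X=1) weight 1/9
  (Z=0, Y=1, X=1) weight 1/12
  (Z=1, Y=0, X=0) weight 1/9
  (Z=1, Y=1, X=0) weight 1/6
Group by Z:
  weight(Z=0) = 7/36
  weight(Z=1) = 5/18
Total weight = 7/36 + 5/18 = 17/36
P(Z=0 | obs) = 7/36 / 17/36 = 7/17
P(Z=1 | obs) = 5/18 / 17/36 = 10/17

P(Z = 1 | obs) = 10/17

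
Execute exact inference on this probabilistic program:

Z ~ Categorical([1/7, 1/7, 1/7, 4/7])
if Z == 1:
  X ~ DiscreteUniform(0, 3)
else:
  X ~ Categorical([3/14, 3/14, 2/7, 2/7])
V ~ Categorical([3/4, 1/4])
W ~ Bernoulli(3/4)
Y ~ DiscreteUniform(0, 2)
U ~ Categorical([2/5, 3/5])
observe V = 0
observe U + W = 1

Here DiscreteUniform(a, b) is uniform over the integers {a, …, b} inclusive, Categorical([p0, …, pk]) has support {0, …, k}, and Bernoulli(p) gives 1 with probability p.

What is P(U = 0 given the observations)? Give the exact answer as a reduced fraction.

Enumerate traces; 96 have nonzero weight after conditioning:
  (Z=0, X=0, V=0, W=0, Y=0, U=1) weight 9/7840
  (Z=0, X=0, V=0, W=0, Y=1, U=1) weight 9/7840
  (Z=0, X=0, V=0, W=0, Y=2, U=1) weight 9/7840
  (Z=0, X=0, V=0, W=1, Y=0, U=0) weight 9/3920
  (Z=0, X=0, V=0, W=1, Y=1, U=0) weight 9/3920
  (Z=0, X=0, V=0, W=1, Y=2, U=0) weight 9/3920
  (Z=0, X=1, V=0, W=0, Y=0, U=1) weight 9/7840
  (Z=0, X=1, V=0, W=0, Y=1, U=1) weight 9/7840
  … 88 more
Group by U:
  weight(U=0) = 9/40
  weight(U=1) = 9/80
Total weight = 9/40 + 9/80 = 27/80
P(U=0 | obs) = 9/40 / 27/80 = 2/3
P(U=1 | obs) = 9/80 / 27/80 = 1/3

P(U = 0 | obs) = 2/3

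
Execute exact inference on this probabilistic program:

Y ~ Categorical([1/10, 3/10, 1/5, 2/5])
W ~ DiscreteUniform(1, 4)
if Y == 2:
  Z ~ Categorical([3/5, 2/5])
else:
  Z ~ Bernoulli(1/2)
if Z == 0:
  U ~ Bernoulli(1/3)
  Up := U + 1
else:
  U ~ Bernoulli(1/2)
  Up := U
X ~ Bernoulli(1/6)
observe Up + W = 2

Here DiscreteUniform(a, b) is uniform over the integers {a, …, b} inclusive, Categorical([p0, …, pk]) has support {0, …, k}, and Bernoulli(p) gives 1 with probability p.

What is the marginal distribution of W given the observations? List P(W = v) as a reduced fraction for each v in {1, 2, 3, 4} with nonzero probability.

Enumerate traces; 24 have nonzero weight after conditioning:
  (Y=0, W=1, Z=0, U=0, X=0) weight 1/144
  (Y=0, W=1, Z=0, U=0, X=1) weight 1/720
  (Y=0, W=1, Z=1, U=1, X=0) weight 1/192
  (Y=0, W=1, Z=1, U=1, X=1) weight 1/960
  (Y=0, W=2, Z=1, U=0, X=0) weight 1/192
  (Y=0, W=2, Z=1, U=0, X=1) weight 1/960
  (Y=1, W=1, Z=0, U=0, X=0) weight 1/48
  (Y=1, W=1, Z=0, U=0, X=1) weight 1/240
  … 16 more
Group by W:
  weight(W=1) = 11/75
  weight(W=2) = 3/50
Total weight = 11/75 + 3/50 = 31/150
P(W=1 | obs) = 11/75 / 31/150 = 22/31
P(W=2 | obs) = 3/50 / 31/150 = 9/31

P(W=1) = 22/31, P(W=2) = 9/31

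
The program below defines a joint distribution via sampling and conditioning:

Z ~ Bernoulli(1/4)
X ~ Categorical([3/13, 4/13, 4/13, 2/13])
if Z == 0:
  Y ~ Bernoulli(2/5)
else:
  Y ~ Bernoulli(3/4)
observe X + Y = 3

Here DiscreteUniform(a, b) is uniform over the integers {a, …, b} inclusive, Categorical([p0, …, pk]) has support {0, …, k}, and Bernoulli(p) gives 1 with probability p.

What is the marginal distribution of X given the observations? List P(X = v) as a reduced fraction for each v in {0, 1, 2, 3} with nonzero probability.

Enumerate traces; 4 have nonzero weight after conditioning:
  (Z=0, X=2, Y=1) weight 6/65
  (Z=0, X=3, Y=0) weight 9/130
  (Z=1, X=2, Y=1) weight 3/52
  (Z=1, X=3, Y=0) weight 1/104
Group by X:
  weight(X=2) = 3/20
  weight(X=3) = 41/520
Total weight = 3/20 + 41/520 = 119/520
P(X=2 | obs) = 3/20 / 119/520 = 78/119
P(X=3 | obs) = 41/520 / 119/520 = 41/119

P(X=2) = 78/119, P(X=3) = 41/119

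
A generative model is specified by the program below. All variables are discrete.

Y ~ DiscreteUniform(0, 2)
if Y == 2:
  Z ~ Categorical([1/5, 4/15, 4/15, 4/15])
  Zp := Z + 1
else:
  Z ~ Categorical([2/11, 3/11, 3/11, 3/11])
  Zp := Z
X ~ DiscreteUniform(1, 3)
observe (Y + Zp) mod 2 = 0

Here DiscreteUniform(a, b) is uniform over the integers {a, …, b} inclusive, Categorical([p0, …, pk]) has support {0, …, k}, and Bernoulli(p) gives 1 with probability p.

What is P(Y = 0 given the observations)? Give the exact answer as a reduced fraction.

P(Y = 0 | obs) = 75/253

Enumerate traces; 18 have nonzero weight after conditioning:
  (Y=0, Z=0, X=1) weight 2/99
  (Y=0, Z=0, X=2) weight 2/99
  (Y=0, Z=0, X=3) weight 2/99
  (Y=0, Z=2, X=1) weight 1/33
  (Y=0, Z=2, X=2) weight 1/33
  (Y=0, Z=2, X=3) weight 1/33
  (Y=1, Z=1, X=1) weight 1/33
  (Y=1, Z=1, X=2) weight 1/33
  (Y=2, Z=1, X=1) weight 4/135
  … 9 more
Group by Y:
  weight(Y=0) = 5/33
  weight(Y=1) = 2/11
  weight(Y=2) = 8/45
Total weight = 5/33 + 2/11 + 8/45 = 23/45
P(Y=0 | obs) = 5/33 / 23/45 = 75/253
P(Y=1 | obs) = 2/11 / 23/45 = 90/253
P(Y=2 | obs) = 8/45 / 23/45 = 8/23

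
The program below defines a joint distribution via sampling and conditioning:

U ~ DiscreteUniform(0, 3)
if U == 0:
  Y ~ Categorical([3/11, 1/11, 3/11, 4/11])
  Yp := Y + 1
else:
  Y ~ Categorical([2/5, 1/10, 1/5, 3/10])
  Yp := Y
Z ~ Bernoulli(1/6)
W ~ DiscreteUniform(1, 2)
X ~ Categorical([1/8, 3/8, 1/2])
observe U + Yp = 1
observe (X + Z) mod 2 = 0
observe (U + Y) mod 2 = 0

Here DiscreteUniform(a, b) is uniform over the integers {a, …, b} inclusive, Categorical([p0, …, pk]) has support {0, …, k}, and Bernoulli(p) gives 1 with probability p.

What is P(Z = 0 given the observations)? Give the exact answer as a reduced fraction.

Enumerate traces; 6 have nonzero weight after conditioning:
  (U=0, Y=0, Z=0, W=1, X=0) weight 5/1408
  (U=0, Y=0, Z=0, W=1, X=2) weight 5/352
  (U=0, Y=0, Z=0, W=2, X=0) weight 5/1408
  (U=0, Y=0, Z=0, W=2, X=2) weight 5/352
  (U=0, Y=0, Z=1, W=1, X=1) weight 3/1408
  (U=0, Y=0, Z=1, W=2, X=1) weight 3/1408
Group by Z:
  weight(Z=0) = 25/704
  weight(Z=1) = 3/704
Total weight = 25/704 + 3/704 = 7/176
P(Z=0 | obs) = 25/704 / 7/176 = 25/28
P(Z=1 | obs) = 3/704 / 7/176 = 3/28

P(Z = 0 | obs) = 25/28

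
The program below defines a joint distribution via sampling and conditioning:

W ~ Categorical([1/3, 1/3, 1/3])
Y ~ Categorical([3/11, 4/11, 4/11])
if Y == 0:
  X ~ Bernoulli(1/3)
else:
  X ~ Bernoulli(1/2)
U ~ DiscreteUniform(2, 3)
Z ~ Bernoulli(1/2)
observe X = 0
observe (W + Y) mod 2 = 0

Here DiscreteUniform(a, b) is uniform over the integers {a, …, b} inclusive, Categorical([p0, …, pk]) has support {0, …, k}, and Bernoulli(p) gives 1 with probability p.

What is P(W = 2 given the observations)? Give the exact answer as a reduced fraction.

P(W = 2 | obs) = 2/5

Enumerate traces; 20 have nonzero weight after conditioning:
  (W=0, Y=0, X=0, U=2, Z=0) weight 1/66
  (W=0, Y=0, X=0, U=2, Z=1) weight 1/66
  (W=0, Y=0, X=0, U=3, Z=0) weight 1/66
  (W=0, Y=0, X=0, U=3, Z=1) weight 1/66
  (W=0, Y=2, X=0, U=2, Z=0) weight 1/66
  (W=0, Y=2, X=0, U=2, Z=1) weight 1/66
  (W=0, Y=2, X=0, U=3, Z=0) weight 1/66
  (W=0, Y=2, X=0, U=3, Z=1) weight 1/66
  (W=1, Y=1, X=0, U=2, Z=0) weight 1/66
  (W=2, Y=0, X=0, U=2, Z=0) weight 1/66
  … 10 more
Group by W:
  weight(W=0) = 4/33
  weight(W=1) = 2/33
  weight(W=2) = 4/33
Total weight = 4/33 + 2/33 + 4/33 = 10/33
P(W=0 | obs) = 4/33 / 10/33 = 2/5
P(W=1 | obs) = 2/33 / 10/33 = 1/5
P(W=2 | obs) = 4/33 / 10/33 = 2/5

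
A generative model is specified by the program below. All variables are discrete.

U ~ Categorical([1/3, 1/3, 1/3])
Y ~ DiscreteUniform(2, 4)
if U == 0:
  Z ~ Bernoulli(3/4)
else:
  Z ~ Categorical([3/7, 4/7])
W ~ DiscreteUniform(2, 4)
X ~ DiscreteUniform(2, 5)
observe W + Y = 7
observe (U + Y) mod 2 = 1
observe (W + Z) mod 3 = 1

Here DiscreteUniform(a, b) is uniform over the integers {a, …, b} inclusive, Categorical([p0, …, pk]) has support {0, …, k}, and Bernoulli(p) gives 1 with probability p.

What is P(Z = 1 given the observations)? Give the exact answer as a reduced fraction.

P(Z = 1 | obs) = 16/35

Enumerate traces; 12 have nonzero weight after conditioning:
  (U=0, Y=3, Z=0, W=4, X=2) weight 1/432
  (U=0, Y=3, Z=0, W=4, X=3) weight 1/432
  (U=0, Y=3, Z=0, W=4, X=4) weight 1/432
  (U=0, Y=3, Z=0, W=4, X=5) weight 1/432
  (U=1, Y=4, Z=1, W=3, X=2) weight 1/189
  (U=1, Y=4, Z=1, W=3, X=3) weight 1/189
  (U=1, Y=4, Z=1, W=3, X=4) weight 1/189
  (U=1, Y=4, Z=1, W=3, X=5) weight 1/189
  … 4 more
Group by Z:
  weight(Z=0) = 19/756
  weight(Z=1) = 4/189
Total weight = 19/756 + 4/189 = 5/108
P(Z=0 | obs) = 19/756 / 5/108 = 19/35
P(Z=1 | obs) = 4/189 / 5/108 = 16/35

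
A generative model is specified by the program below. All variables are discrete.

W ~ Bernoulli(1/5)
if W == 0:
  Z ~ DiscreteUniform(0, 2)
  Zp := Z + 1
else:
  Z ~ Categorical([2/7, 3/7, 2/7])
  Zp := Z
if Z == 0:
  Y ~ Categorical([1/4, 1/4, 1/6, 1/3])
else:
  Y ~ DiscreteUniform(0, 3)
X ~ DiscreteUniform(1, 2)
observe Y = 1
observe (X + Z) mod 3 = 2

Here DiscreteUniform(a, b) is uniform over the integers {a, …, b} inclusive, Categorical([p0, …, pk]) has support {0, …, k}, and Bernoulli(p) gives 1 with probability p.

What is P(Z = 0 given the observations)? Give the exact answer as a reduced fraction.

Enumerate traces; 4 have nonzero weight after conditioning:
  (W=0, Z=0, Y=1, X=2) weight 1/30
  (W=0, Z=1, Y=1, X=1) weight 1/30
  (W=1, Z=0, Y=1, X=2) weight 1/140
  (W=1, Z=1, Y=1, X=1) weight 3/280
Group by Z:
  weight(Z=0) = 17/420
  weight(Z=1) = 37/840
Total weight = 17/420 + 37/840 = 71/840
P(Z=0 | obs) = 17/420 / 71/840 = 34/71
P(Z=1 | obs) = 37/840 / 71/840 = 37/71

P(Z = 0 | obs) = 34/71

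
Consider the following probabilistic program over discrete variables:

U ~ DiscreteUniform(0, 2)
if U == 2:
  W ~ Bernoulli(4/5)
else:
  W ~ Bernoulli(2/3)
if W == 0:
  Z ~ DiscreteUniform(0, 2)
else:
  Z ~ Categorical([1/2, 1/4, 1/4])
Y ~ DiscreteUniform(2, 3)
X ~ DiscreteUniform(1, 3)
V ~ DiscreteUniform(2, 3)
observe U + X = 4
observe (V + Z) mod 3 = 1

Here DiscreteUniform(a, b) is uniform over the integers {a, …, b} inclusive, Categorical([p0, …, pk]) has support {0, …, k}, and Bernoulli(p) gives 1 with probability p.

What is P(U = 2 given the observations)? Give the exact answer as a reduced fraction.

P(U = 2 | obs) = 24/49

Enumerate traces; 16 have nonzero weight after conditioning:
  (U=1, W=0, Z=1, Y=2, X=3, V=3) weight 1/324
  (U=1, W=0, Z=1, Y=3, X=3, V=3) weight 1/324
  (U=1, W=0, Z=2, Y=2, X=3, V=2) weight 1/324
  (U=1, W=0, Z=2, Y=3, X=3, V=2) weight 1/324
  (U=1, W=1, Z=1, Y=2, X=3, V=3) weight 1/216
  (U=1, W=1, Z=1, Y=3, X=3, V=3) weight 1/216
  (U=1, W=1, Z=2, Y=2, X=3, V=2) weight 1/216
  (U=1, W=1, Z=2, Y=3, X=3, V=2) weight 1/216
  (U=2, W=0, Z=1, Y=2, X=2, V=3) weight 1/540
  … 7 more
Group by U:
  weight(U=1) = 5/162
  weight(U=2) = 4/135
Total weight = 5/162 + 4/135 = 49/810
P(U=1 | obs) = 5/162 / 49/810 = 25/49
P(U=2 | obs) = 4/135 / 49/810 = 24/49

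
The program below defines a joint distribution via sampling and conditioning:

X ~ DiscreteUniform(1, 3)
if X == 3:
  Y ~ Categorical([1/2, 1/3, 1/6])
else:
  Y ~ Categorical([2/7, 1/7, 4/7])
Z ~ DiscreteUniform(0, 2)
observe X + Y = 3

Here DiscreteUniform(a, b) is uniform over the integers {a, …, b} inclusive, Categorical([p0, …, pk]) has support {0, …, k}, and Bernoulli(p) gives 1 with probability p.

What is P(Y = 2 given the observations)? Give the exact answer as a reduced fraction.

Enumerate traces; 9 have nonzero weight after conditioning:
  (X=1, Y=2, Z=0) weight 4/63
  (X=1, Y=2, Z=1) weight 4/63
  (X=1, Y=2, Z=2) weight 4/63
  (X=2, Y=1, Z=0) weight 1/63
  (X=2, Y=1, Z=1) weight 1/63
  (X=2, Y=1, Z=2) weight 1/63
  (X=3, Y=0, Z=0) weight 1/18
  (X=3, Y=0, Z=1) weight 1/18
  … 1 more
Group by Y:
  weight(Y=0) = 1/6
  weight(Y=1) = 1/21
  weight(Y=2) = 4/21
Total weight = 1/6 + 1/21 + 4/21 = 17/42
P(Y=0 | obs) = 1/6 / 17/42 = 7/17
P(Y=1 | obs) = 1/21 / 17/42 = 2/17
P(Y=2 | obs) = 4/21 / 17/42 = 8/17

P(Y = 2 | obs) = 8/17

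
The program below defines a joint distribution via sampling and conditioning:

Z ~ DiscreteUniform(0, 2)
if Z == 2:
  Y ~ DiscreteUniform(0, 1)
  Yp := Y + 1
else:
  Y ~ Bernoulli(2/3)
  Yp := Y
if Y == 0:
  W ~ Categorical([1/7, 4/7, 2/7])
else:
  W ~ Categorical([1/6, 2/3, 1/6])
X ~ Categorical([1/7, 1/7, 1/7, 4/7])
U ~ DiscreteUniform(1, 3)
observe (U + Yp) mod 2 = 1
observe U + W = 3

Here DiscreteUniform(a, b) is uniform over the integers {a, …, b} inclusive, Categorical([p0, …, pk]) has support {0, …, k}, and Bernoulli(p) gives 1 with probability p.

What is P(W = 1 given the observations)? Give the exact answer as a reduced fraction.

Enumerate traces; 36 have nonzero weight after conditioning:
  (Z=0, Y=0, W=0, X=0, U=3) weight 1/1323
  (Z=0, Y=0, W=0, X=1, U=3) weight 1/1323
  (Z=0, Y=0, W=0, X=2, U=3) weight 1/1323
  (Z=0, Y=0, W=0, X=3, U=3) weight 4/1323
  (Z=0, Y=0, W=2, X=0, U=1) weight 2/1323
  (Z=0, Y=0, W=2, X=1, U=1) weight 2/1323
  (Z=0, Y=0, W=2, X=2, U=1) weight 2/1323
  (Z=0, Y=0, W=2, X=3, U=1) weight 8/1323
  (Z=0, Y=1, W=1, X=0, U=2) weight 4/567
  … 27 more
Group by W:
  weight(W=0) = 5/252
  weight(W=1) = 74/567
  weight(W=2) = 23/756
Total weight = 5/252 + 74/567 + 23/756 = 205/1134
P(W=0 | obs) = 5/252 / 205/1134 = 9/82
P(W=1 | obs) = 74/567 / 205/1134 = 148/205
P(W=2 | obs) = 23/756 / 205/1134 = 69/410

P(W = 1 | obs) = 148/205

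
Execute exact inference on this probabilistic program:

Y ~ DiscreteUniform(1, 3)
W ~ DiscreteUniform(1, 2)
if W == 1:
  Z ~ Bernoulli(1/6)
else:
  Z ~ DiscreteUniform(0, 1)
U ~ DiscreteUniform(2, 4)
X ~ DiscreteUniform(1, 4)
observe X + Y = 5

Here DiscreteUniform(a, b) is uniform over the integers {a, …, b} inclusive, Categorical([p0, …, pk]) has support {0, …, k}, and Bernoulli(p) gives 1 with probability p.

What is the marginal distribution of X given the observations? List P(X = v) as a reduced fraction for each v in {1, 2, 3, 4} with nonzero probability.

Enumerate traces; 36 have nonzero weight after conditioning:
  (Y=1, W=1, Z=0, U=2, X=4) weight 5/432
  (Y=1, W=1, Z=0, U=3, X=4) weight 5/432
  (Y=1, W=1, Z=0, U=4, X=4) weight 5/432
  (Y=1, W=1, Z=1, U=2, X=4) weight 1/432
  (Y=1, W=1, Z=1, U=3, X=4) weight 1/432
  (Y=1, W=1, Z=1, U=4, X=4) weight 1/432
  (Y=1, W=2, Z=0, U=2, X=4) weight 1/144
  (Y=1, W=2, Z=0, U=3, X=4) weight 1/144
  (Y=2, W=1, Z=0, U=2, X=3) weight 5/432
  (Y=3, W=1, Z=0, U=2, X=2) weight 5/432
  … 26 more
Group by X:
  weight(X=2) = 1/12
  weight(X=3) = 1/12
  weight(X=4) = 1/12
Total weight = 1/12 + 1/12 + 1/12 = 1/4
P(X=2 | obs) = 1/12 / 1/4 = 1/3
P(X=3 | obs) = 1/12 / 1/4 = 1/3
P(X=4 | obs) = 1/12 / 1/4 = 1/3

P(X=2) = 1/3, P(X=3) = 1/3, P(X=4) = 1/3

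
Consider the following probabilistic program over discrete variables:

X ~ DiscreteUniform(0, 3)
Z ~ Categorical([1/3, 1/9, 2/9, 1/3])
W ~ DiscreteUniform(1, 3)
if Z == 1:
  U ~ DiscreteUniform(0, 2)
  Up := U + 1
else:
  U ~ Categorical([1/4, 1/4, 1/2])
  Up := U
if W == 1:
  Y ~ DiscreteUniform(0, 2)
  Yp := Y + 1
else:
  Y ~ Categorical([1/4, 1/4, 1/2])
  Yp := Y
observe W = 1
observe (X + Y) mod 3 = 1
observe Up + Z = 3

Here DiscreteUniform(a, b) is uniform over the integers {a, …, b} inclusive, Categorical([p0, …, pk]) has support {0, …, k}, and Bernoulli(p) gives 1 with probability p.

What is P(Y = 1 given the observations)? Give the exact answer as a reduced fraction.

Enumerate traces; 12 have nonzero weight after conditioning:
  (X=0, Z=1, W=1, U=1, Y=1) weight 1/972
  (X=0, Z=2, W=1, U=1, Y=1) weight 1/648
  (X=0, Z=3, W=1, U=0, Y=1) weight 1/432
  (X=1, Z=1, W=1, U=1, Y=0) weight 1/972
  (X=1, Z=2, W=1, U=1, Y=0) weight 1/648
  (X=1, Z=3, W=1, U=0, Y=0) weight 1/432
  (X=2, Z=1, W=1, U=1, Y=2) weight 1/972
  (X=2, Z=2, W=1, U=1, Y=2) weight 1/648
  … 4 more
Group by Y:
  weight(Y=0) = 19/3888
  weight(Y=1) = 19/1944
  weight(Y=2) = 19/3888
Total weight = 19/3888 + 19/1944 + 19/3888 = 19/972
P(Y=0 | obs) = 19/3888 / 19/972 = 1/4
P(Y=1 | obs) = 19/1944 / 19/972 = 1/2
P(Y=2 | obs) = 19/3888 / 19/972 = 1/4

P(Y = 1 | obs) = 1/2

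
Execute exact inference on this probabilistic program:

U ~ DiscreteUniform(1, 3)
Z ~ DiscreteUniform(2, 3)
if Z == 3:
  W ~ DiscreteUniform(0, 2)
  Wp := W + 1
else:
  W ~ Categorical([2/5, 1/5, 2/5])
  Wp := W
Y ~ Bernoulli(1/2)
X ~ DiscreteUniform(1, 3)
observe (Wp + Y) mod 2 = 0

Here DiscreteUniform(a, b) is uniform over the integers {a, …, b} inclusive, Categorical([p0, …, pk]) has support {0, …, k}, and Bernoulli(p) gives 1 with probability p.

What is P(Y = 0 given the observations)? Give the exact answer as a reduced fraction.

P(Y = 0 | obs) = 17/30

Enumerate traces; 54 have nonzero weight after conditioning:
  (U=1, Z=2, W=0, Y=0, X=1) weight 1/90
  (U=1, Z=2, W=0, Y=0, X=2) weight 1/90
  (U=1, Z=2, W=0, Y=0, X=3) weight 1/90
  (U=1, Z=2, W=1, Y=1, X=1) weight 1/180
  (U=1, Z=2, W=1, Y=1, X=2) weight 1/180
  (U=1, Z=2, W=1, Y=1, X=3) weight 1/180
  (U=1, Z=2, W=2, Y=0, X=1) weight 1/90
  (U=1, Z=2, W=2, Y=0, X=2) weight 1/90
  … 46 more
Group by Y:
  weight(Y=0) = 17/60
  weight(Y=1) = 13/60
Total weight = 17/60 + 13/60 = 1/2
P(Y=0 | obs) = 17/60 / 1/2 = 17/30
P(Y=1 | obs) = 13/60 / 1/2 = 13/30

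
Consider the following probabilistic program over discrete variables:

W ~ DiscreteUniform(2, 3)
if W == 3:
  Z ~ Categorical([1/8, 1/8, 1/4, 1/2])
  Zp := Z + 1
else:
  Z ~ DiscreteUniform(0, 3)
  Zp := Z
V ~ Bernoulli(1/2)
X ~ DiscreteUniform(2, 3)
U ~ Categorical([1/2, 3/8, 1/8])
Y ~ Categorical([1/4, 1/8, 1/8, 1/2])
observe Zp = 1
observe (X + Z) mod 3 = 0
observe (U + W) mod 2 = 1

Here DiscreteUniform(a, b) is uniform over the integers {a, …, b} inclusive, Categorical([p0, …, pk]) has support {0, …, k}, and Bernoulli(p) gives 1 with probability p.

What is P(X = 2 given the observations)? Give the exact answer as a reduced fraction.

P(X = 2 | obs) = 6/11

Enumerate traces; 24 have nonzero weight after conditioning:
  (W=2, Z=1, V=0, X=2, U=1, Y=0) weight 3/1024
  (W=2, Z=1, V=0, X=2, U=1, Y=1) weight 3/2048
  (W=2, Z=1, V=0, X=2, U=1, Y=2) weight 3/2048
  (W=2, Z=1, V=0, X=2, U=1, Y=3) weight 3/512
  (W=2, Z=1, V=1, X=2, U=1, Y=0) weight 3/1024
  (W=2, Z=1, V=1, X=2, U=1, Y=1) weight 3/2048
  (W=2, Z=1, V=1, X=2, U=1, Y=2) weight 3/2048
  (W=2, Z=1, V=1, X=2, U=1, Y=3) weight 3/512
  (W=3, Z=0, V=0, X=3, U=0, Y=0) weight 1/512
  … 15 more
Group by X:
  weight(X=2) = 3/128
  weight(X=3) = 5/256
Total weight = 3/128 + 5/256 = 11/256
P(X=2 | obs) = 3/128 / 11/256 = 6/11
P(X=3 | obs) = 5/256 / 11/256 = 5/11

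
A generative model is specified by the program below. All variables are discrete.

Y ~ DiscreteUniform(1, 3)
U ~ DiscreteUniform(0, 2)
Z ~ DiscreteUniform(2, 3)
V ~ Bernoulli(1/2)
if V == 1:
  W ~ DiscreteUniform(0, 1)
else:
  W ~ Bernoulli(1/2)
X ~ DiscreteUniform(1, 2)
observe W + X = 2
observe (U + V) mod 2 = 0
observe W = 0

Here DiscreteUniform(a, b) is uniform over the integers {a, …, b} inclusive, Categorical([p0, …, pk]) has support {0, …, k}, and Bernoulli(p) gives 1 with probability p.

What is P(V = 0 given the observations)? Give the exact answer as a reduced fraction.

P(V = 0 | obs) = 2/3

Enumerate traces; 18 have nonzero weight after conditioning:
  (Y=1, U=0, Z=2, V=0, W=0, X=2) weight 1/144
  (Y=1, U=0, Z=3, V=0, W=0, X=2) weight 1/144
  (Y=1, U=1, Z=2, V=1, W=0, X=2) weight 1/144
  (Y=1, U=1, Z=3, V=1, W=0, X=2) weight 1/144
  (Y=1, U=2, Z=2, V=0, W=0, X=2) weight 1/144
  (Y=1, U=2, Z=3, V=0, W=0, X=2) weight 1/144
  (Y=2, U=0, Z=2, V=0, W=0, X=2) weight 1/144
  (Y=2, U=0, Z=3, V=0, W=0, X=2) weight 1/144
  … 10 more
Group by V:
  weight(V=0) = 1/12
  weight(V=1) = 1/24
Total weight = 1/12 + 1/24 = 1/8
P(V=0 | obs) = 1/12 / 1/8 = 2/3
P(V=1 | obs) = 1/24 / 1/8 = 1/3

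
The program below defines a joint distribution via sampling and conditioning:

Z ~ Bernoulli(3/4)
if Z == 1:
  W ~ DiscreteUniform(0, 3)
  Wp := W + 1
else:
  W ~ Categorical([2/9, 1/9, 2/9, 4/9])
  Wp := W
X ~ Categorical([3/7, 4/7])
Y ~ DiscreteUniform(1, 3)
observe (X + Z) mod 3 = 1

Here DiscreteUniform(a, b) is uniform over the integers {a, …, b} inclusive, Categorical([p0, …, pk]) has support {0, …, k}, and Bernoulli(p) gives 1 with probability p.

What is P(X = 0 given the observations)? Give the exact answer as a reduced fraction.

Enumerate traces; 24 have nonzero weight after conditioning:
  (Z=0, W=0, X=1, Y=1) weight 2/189
  (Z=0, W=0, X=1, Y=2) weight 2/189
  (Z=0, W=0, X=1, Y=3) weight 2/189
  (Z=0, W=1, X=1, Y=1) weight 1/189
  (Z=0, W=1, X=1, Y=2) weight 1/189
  (Z=0, W=1, X=1, Y=3) weight 1/189
  (Z=0, W=2, X=1, Y=1) weight 2/189
  (Z=0, W=2, X=1, Y=2) weight 2/189
  (Z=1, W=0, X=0, Y=1) weight 3/112
  … 15 more
Group by X:
  weight(X=0) = 9/28
  weight(X=1) = 1/7
Total weight = 9/28 + 1/7 = 13/28
P(X=0 | obs) = 9/28 / 13/28 = 9/13
P(X=1 | obs) = 1/7 / 13/28 = 4/13

P(X = 0 | obs) = 9/13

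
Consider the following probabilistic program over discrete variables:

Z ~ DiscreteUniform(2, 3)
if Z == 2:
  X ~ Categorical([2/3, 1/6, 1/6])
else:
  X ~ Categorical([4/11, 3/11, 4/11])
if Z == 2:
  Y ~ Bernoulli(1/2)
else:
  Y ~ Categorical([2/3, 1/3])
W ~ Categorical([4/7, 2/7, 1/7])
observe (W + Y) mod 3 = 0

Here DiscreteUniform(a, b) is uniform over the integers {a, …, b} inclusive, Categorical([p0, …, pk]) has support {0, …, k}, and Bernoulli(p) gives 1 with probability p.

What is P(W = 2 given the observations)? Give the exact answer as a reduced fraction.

Enumerate traces; 12 have nonzero weight after conditioning:
  (Z=2, X=0, Y=0, W=0) weight 2/21
  (Z=2, X=0, Y=1, W=2) weight 1/42
  (Z=2, X=1, Y=0, W=0) weight 1/42
  (Z=2, X=1, Y=1, W=2) weight 1/168
  (Z=2, X=2, Y=0, W=0) weight 1/42
  (Z=2, X=2, Y=1, W=2) weight 1/168
  (Z=3, X=0, Y=0, W=0) weight 16/231
  (Z=3, X=0, Y=1, W=2) weight 2/231
  … 4 more
Group by W:
  weight(W=0) = 1/3
  weight(W=2) = 5/84
Total weight = 1/3 + 5/84 = 11/28
P(W=0 | obs) = 1/3 / 11/28 = 28/33
P(W=2 | obs) = 5/84 / 11/28 = 5/33

P(W = 2 | obs) = 5/33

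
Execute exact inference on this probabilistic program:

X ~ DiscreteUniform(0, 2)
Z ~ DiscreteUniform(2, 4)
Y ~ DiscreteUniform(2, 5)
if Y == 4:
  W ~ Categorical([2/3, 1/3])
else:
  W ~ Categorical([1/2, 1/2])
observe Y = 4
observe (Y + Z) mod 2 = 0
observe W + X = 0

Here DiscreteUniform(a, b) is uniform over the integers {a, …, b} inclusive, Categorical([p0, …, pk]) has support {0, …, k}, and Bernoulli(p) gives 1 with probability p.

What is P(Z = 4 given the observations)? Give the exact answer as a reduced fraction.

P(Z = 4 | obs) = 1/2

Enumerate traces; 2 have nonzero weight after conditioning:
  (X=0, Z=2, Y=4, W=0) weight 1/54
  (X=0, Z=4, Y=4, W=0) weight 1/54
Group by Z:
  weight(Z=2) = 1/54
  weight(Z=4) = 1/54
Total weight = 1/54 + 1/54 = 1/27
P(Z=2 | obs) = 1/54 / 1/27 = 1/2
P(Z=4 | obs) = 1/54 / 1/27 = 1/2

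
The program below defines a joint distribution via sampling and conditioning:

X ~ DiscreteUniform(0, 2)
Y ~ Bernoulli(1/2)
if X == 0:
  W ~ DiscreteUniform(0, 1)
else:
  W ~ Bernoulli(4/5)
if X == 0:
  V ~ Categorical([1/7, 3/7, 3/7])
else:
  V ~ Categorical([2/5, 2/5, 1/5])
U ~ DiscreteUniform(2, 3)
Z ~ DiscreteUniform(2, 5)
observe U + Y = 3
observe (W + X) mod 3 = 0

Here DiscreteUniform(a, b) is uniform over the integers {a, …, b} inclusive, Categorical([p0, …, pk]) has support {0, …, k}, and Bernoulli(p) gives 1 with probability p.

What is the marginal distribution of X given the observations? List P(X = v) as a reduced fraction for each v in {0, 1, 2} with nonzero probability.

P(X=0) = 5/13, P(X=2) = 8/13

Enumerate traces; 48 have nonzero weight after conditioning:
  (X=0, Y=0, W=0, V=0, U=3, Z=2) weight 1/672
  (X=0, Y=0, W=0, V=0, U=3, Z=3) weight 1/672
  (X=0, Y=0, W=0, V=0, U=3, Z=4) weight 1/672
  (X=0, Y=0, W=0, V=0, U=3, Z=5) weight 1/672
  (X=0, Y=0, W=0, V=1, U=3, Z=2) weight 1/224
  (X=0, Y=0, W=0, V=1, U=3, Z=3) weight 1/224
  (X=0, Y=0, W=0, V=1, U=3, Z=4) weight 1/224
  (X=0, Y=0, W=0, V=1, U=3, Z=5) weight 1/224
  (X=2, Y=0, W=1, V=0, U=3, Z=2) weight 1/150
  … 39 more
Group by X:
  weight(X=0) = 1/12
  weight(X=2) = 2/15
Total weight = 1/12 + 2/15 = 13/60
P(X=0 | obs) = 1/12 / 13/60 = 5/13
P(X=2 | obs) = 2/15 / 13/60 = 8/13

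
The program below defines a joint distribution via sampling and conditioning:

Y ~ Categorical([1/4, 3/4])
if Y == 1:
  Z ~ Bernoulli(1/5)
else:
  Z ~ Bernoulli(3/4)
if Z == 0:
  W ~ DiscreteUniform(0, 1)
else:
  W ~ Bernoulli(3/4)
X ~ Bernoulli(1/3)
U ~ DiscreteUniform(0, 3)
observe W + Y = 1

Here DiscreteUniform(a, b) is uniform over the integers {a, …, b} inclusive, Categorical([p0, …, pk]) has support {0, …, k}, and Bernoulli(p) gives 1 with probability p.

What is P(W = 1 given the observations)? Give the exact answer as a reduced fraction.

Enumerate traces; 32 have nonzero weight after conditioning:
  (Y=0, Z=0, W=1, X=0, U=0) weight 1/192
  (Y=0, Z=0, W=1, X=0, U=1) weight 1/192
  (Y=0, Z=0, W=1, X=0, U=2) weight 1/192
  (Y=0, Z=0, W=1, X=0, U=3) weight 1/192
  (Y=0, Z=0, W=1, X=1, U=0) weight 1/384
  (Y=0, Z=0, W=1, X=1, U=1) weight 1/384
  (Y=0, Z=0, W=1, X=1, U=2) weight 1/384
  (Y=0, Z=0, W=1, X=1, U=3) weight 1/384
  (Y=1, Z=0, W=0, X=0, U=0) weight 1/20
  … 23 more
Group by W:
  weight(W=0) = 27/80
  weight(W=1) = 11/64
Total weight = 27/80 + 11/64 = 163/320
P(W=0 | obs) = 27/80 / 163/320 = 108/163
P(W=1 | obs) = 11/64 / 163/320 = 55/163

P(W = 1 | obs) = 55/163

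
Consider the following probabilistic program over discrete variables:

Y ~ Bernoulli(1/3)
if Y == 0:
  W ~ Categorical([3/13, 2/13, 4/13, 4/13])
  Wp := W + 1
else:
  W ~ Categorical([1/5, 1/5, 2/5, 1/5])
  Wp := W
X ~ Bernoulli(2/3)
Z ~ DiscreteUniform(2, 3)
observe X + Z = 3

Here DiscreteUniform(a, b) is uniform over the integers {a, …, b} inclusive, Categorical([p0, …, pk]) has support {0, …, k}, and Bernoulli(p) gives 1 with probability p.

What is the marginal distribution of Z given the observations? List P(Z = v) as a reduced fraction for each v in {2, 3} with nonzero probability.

Enumerate traces; 16 have nonzero weight after conditioning:
  (Y=0, W=0, X=0, Z=3) weight 1/39
  (Y=0, W=0, X=1, Z=2) weight 2/39
  (Y=0, W=1, X=0, Z=3) weight 2/117
  (Y=0, W=1, X=1, Z=2) weight 4/117
  (Y=0, W=2, X=0, Z=3) weight 4/117
  (Y=0, W=2, X=1, Z=2) weight 8/117
  (Y=0, W=3, X=0, Z=3) weight 4/117
  (Y=0, W=3, X=1, Z=2) weight 8/117
  … 8 more
Group by Z:
  weight(Z=2) = 1/3
  weight(Z=3) = 1/6
Total weight = 1/3 + 1/6 = 1/2
P(Z=2 | obs) = 1/3 / 1/2 = 2/3
P(Z=3 | obs) = 1/6 / 1/2 = 1/3

P(Z=2) = 2/3, P(Z=3) = 1/3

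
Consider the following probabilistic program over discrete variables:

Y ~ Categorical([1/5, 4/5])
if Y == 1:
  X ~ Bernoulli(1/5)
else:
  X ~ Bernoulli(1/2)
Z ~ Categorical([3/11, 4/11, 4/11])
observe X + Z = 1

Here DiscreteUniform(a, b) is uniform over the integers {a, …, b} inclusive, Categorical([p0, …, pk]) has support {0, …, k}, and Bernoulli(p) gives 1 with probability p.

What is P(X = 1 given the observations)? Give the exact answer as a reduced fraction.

P(X = 1 | obs) = 39/187

Enumerate traces; 4 have nonzero weight after conditioning:
  (Y=0, X=0, Z=1) weight 2/55
  (Y=0, X=1, Z=0) weight 3/110
  (Y=1, X=0, Z=1) weight 64/275
  (Y=1, X=1, Z=0) weight 12/275
Group by X:
  weight(X=0) = 74/275
  weight(X=1) = 39/550
Total weight = 74/275 + 39/550 = 17/50
P(X=0 | obs) = 74/275 / 17/50 = 148/187
P(X=1 | obs) = 39/550 / 17/50 = 39/187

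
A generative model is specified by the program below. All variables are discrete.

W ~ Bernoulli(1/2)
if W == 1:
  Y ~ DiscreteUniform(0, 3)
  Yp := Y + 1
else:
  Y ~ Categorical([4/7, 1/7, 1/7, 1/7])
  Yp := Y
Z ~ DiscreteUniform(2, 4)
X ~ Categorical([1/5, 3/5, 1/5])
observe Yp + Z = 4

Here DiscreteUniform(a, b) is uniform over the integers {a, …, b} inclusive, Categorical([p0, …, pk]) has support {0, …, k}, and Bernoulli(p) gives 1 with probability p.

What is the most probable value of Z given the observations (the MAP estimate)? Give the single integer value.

argmax_v P(Z = v | obs) = 4

Enumerate traces; 15 have nonzero weight after conditioning:
  (W=0, Y=0, Z=4, X=0) weight 2/105
  (W=0, Y=0, Z=4, X=1) weight 2/35
  (W=0, Y=0, Z=4, X=2) weight 2/105
  (W=0, Y=1, Z=3, X=0) weight 1/210
  (W=0, Y=1, Z=3, X=1) weight 1/70
  (W=0, Y=1, Z=3, X=2) weight 1/210
  (W=0, Y=2, Z=2, X=0) weight 1/210
  (W=0, Y=2, Z=2, X=1) weight 1/70
  … 7 more
Group by Z:
  weight(Z=2) = 11/168
  weight(Z=3) = 11/168
  weight(Z=4) = 2/21
Total weight = 11/168 + 11/168 + 2/21 = 19/84
P(Z=2 | obs) = 11/168 / 19/84 = 11/38
P(Z=3 | obs) = 11/168 / 19/84 = 11/38
P(Z=4 | obs) = 2/21 / 19/84 = 8/19
argmax = 4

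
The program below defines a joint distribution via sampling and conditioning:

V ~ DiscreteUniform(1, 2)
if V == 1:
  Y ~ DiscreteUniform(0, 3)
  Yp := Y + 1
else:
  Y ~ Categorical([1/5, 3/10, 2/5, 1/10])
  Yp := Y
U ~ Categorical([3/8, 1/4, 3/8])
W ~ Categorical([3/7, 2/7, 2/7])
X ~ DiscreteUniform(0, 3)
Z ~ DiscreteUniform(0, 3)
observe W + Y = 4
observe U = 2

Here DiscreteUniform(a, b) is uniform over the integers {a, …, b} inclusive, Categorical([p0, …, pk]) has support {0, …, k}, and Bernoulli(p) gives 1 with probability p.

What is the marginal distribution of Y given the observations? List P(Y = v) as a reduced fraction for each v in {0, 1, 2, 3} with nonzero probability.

P(Y=2) = 13/20, P(Y=3) = 7/20

Enumerate traces; 64 have nonzero weight after conditioning:
  (V=1, Y=2, U=2, W=2, X=0, Z=0) weight 3/3584
  (V=1, Y=2, U=2, W=2, X=0, Z=1) weight 3/3584
  (V=1, Y=2, U=2, W=2, X=0, Z=2) weight 3/3584
  (V=1, Y=2, U=2, W=2, X=0, Z=3) weight 3/3584
  (V=1, Y=2, U=2, W=2, X=1, Z=0) weight 3/3584
  (V=1, Y=2, U=2, W=2, X=1, Z=1) weight 3/3584
  (V=1, Y=2, U=2, W=2, X=1, Z=2) weight 3/3584
  (V=1, Y=2, U=2, W=2, X=1, Z=3) weight 3/3584
  (V=1, Y=3, U=2, W=1, X=0, Z=0) weight 3/3584
  … 55 more
Group by Y:
  weight(Y=2) = 39/1120
  weight(Y=3) = 3/160
Total weight = 39/1120 + 3/160 = 3/56
P(Y=2 | obs) = 39/1120 / 3/56 = 13/20
P(Y=3 | obs) = 3/160 / 3/56 = 7/20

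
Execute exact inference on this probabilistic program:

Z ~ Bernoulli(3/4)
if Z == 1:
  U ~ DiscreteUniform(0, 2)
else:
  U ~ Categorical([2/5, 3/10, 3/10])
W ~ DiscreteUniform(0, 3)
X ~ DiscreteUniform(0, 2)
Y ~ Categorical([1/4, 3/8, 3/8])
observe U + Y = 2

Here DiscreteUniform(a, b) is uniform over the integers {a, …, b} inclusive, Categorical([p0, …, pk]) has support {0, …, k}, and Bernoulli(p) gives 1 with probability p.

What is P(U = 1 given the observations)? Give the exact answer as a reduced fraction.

P(U = 1 | obs) = 39/107

Enumerate traces; 72 have nonzero weight after conditioning:
  (Z=0, U=0, W=0, X=0, Y=2) weight 1/320
  (Z=0, U=0, W=0, X=1, Y=2) weight 1/320
  (Z=0, U=0, W=0, X=2, Y=2) weight 1/320
  (Z=0, U=0, W=1, X=0, Y=2) weight 1/320
  (Z=0, U=0, W=1, X=1, Y=2) weight 1/320
  (Z=0, U=0, W=1, X=2, Y=2) weight 1/320
  (Z=0, U=0, W=2, X=0, Y=2) weight 1/320
  (Z=0, U=0, W=2, X=1, Y=2) weight 1/320
  (Z=0, U=1, W=0, X=0, Y=1) weight 3/1280
  (Z=0, U=2, W=0, X=0, Y=0) weight 1/640
  … 62 more
Group by U:
  weight(U=0) = 21/160
  weight(U=1) = 39/320
  weight(U=2) = 13/160
Total weight = 21/160 + 39/320 + 13/160 = 107/320
P(U=0 | obs) = 21/160 / 107/320 = 42/107
P(U=1 | obs) = 39/320 / 107/320 = 39/107
P(U=2 | obs) = 13/160 / 107/320 = 26/107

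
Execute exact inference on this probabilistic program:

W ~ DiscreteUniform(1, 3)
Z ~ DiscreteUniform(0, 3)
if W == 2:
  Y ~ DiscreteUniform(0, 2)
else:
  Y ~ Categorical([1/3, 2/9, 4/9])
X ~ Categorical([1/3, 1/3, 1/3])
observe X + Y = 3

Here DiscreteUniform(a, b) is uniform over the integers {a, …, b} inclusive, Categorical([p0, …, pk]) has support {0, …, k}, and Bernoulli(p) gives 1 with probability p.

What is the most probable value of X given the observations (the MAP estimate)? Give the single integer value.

argmax_v P(X = v | obs) = 1

Enumerate traces; 24 have nonzero weight after conditioning:
  (W=1, Z=0, Y=1, X=2) weight 1/162
  (W=1, Z=0, Y=2, X=1) weight 1/81
  (W=1, Z=1, Y=1, X=2) weight 1/162
  (W=1, Z=1, Y=2, X=1) weight 1/81
  (W=1, Z=2, Y=1, X=2) weight 1/162
  (W=1, Z=2, Y=2, X=1) weight 1/81
  (W=1, Z=3, Y=1, X=2) weight 1/162
  (W=1, Z=3, Y=2, X=1) weight 1/81
  … 16 more
Group by X:
  weight(X=1) = 11/81
  weight(X=2) = 7/81
Total weight = 11/81 + 7/81 = 2/9
P(X=1 | obs) = 11/81 / 2/9 = 11/18
P(X=2 | obs) = 7/81 / 2/9 = 7/18
argmax = 1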